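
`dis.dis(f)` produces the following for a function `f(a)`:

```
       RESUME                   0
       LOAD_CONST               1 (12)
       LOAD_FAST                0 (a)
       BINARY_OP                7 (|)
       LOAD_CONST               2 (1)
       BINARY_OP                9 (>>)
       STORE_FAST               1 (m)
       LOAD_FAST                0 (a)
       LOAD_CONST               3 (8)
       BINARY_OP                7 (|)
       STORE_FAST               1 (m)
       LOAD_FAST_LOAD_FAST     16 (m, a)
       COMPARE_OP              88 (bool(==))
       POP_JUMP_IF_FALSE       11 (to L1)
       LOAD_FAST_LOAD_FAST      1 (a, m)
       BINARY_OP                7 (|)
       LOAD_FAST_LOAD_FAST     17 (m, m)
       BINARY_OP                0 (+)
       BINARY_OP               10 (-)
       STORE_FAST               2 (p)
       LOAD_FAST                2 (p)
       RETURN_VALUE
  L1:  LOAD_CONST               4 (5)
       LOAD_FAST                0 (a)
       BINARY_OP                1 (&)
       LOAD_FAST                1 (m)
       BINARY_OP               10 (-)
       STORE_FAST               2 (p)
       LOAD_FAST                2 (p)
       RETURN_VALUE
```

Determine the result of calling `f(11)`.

-11

LOAD_CONST → push 12. Stack: [12]
LOAD_FAST a → push 11. Stack: [12, 11]
BINARY_OP | → 12 | 11 = 15. Stack: [15]
LOAD_CONST → push 1. Stack: [15, 1]
BINARY_OP >> → 15 >> 1 = 7. Stack: [7]
STORE_FAST m → m=7. Stack: []
LOAD_FAST a → push 11. Stack: [11]
LOAD_CONST → push 8. Stack: [11, 8]
BINARY_OP | → 11 | 8 = 11. Stack: [11]
STORE_FAST m → m=11. Stack: []
LOAD_FAST_LOAD_FAST m,a → push 11,11. Stack: [11, 11]
COMPARE_OP bool(==) → 11 vs 11 = True. Stack: [True]
POP_JUMP_IF_FALSE → pop True; no jump. Stack: []
LOAD_FAST_LOAD_FAST a,m → push 11,11. Stack: [11, 11]
BINARY_OP | → 11 | 11 = 11. Stack: [11]
LOAD_FAST_LOAD_FAST m,m → push 11,11. Stack: [11, 11, 11]
BINARY_OP + → 11 + 11 = 22. Stack: [11, 22]
BINARY_OP - → 11 - 22 = -11. Stack: [-11]
STORE_FAST p → p=-11. Stack: []
LOAD_FAST p → push -11. Stack: [-11]
RETURN_VALUE → return -11.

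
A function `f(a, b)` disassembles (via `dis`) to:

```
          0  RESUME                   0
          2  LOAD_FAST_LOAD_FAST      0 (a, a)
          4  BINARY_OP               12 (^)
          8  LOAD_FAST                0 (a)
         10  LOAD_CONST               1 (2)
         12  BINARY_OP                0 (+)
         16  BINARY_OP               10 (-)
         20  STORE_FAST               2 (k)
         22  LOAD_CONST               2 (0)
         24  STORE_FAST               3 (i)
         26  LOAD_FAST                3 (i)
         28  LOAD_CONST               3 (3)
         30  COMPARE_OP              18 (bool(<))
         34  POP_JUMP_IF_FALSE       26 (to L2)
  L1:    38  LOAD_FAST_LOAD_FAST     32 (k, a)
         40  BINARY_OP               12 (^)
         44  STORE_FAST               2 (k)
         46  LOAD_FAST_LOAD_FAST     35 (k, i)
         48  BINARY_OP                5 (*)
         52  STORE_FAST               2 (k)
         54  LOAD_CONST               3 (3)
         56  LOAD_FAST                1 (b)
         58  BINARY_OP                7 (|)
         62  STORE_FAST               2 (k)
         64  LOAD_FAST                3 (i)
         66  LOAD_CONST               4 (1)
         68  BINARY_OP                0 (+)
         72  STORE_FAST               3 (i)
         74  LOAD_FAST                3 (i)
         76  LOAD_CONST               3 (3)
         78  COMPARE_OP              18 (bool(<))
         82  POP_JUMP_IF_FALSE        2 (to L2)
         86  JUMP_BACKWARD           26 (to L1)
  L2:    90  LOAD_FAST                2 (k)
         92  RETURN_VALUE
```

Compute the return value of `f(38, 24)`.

LOAD_FAST_LOAD_FAST a,a → push 38,38
BINARY_OP ^ → 38 ^ 38 = 0
LOAD_FAST a → push 38
LOAD_CONST → push 2
BINARY_OP + → 38 + 2 = 40
BINARY_OP - → 0 - 40 = -40
STORE_FAST k → k=-40
LOAD_CONST → push 0
STORE_FAST i → i=0
LOAD_FAST i → push 0
LOAD_CONST → push 3
COMPARE_OP bool(<) → 0 vs 3 = True
POP_JUMP_IF_FALSE → pop True; no jump
LOAD_FAST_LOAD_FAST k,a → push -40,38
BINARY_OP ^ → -40 ^ 38 = -2
STORE_FAST k → k=-2
LOAD_FAST_LOAD_FAST k,i → push -2,0
BINARY_OP * → -2 * 0 = 0
STORE_FAST k → k=0
LOAD_CONST → push 3
LOAD_FAST b → push 24
BINARY_OP | → 3 | 24 = 27
STORE_FAST k → k=27
LOAD_FAST i → push 0
LOAD_CONST → push 1
BINARY_OP + → 0 + 1 = 1
STORE_FAST i → i=1
LOAD_FAST i → push 1
LOAD_CONST → push 3
COMPARE_OP bool(<) → 1 vs 3 = True
POP_JUMP_IF_FALSE → pop True; no jump
LOAD_FAST_LOAD_FAST k,a → push 27,38
BINARY_OP ^ → 27 ^ 38 = 61
STORE_FAST k → k=61
LOAD_FAST_LOAD_FAST k,i → push 61,1
BINARY_OP * → 61 * 1 = 61
STORE_FAST k → k=61
LOAD_CONST → push 3
LOAD_FAST b → push 24
BINARY_OP | → 3 | 24 = 27
STORE_FAST k → k=27
LOAD_FAST i → push 1
LOAD_CONST → push 1
BINARY_OP + → 1 + 1 = 2
STORE_FAST i → i=2
LOAD_FAST i → push 2
LOAD_CONST → push 3
COMPARE_OP bool(<) → 2 vs 3 = True
POP_JUMP_IF_FALSE → pop True; no jump
LOAD_FAST_LOAD_FAST k,a → push 27,38
BINARY_OP ^ → 27 ^ 38 = 61
STORE_FAST k → k=61
LOAD_FAST_LOAD_FAST k,i → push 61,2
BINARY_OP * → 61 * 2 = 122
STORE_FAST k → k=122
LOAD_CONST → push 3
LOAD_FAST b → push 24
BINARY_OP | → 3 | 24 = 27
STORE_FAST k → k=27
LOAD_FAST i → push 2
LOAD_CONST → push 1
BINARY_OP + → 2 + 1 = 3
STORE_FAST i → i=3
LOAD_FAST i → push 3
LOAD_CONST → push 3
COMPARE_OP bool(<) → 3 vs 3 = False
POP_JUMP_IF_FALSE → pop False; jump
LOAD_FAST k → push 27
RETURN_VALUE → return 27.

27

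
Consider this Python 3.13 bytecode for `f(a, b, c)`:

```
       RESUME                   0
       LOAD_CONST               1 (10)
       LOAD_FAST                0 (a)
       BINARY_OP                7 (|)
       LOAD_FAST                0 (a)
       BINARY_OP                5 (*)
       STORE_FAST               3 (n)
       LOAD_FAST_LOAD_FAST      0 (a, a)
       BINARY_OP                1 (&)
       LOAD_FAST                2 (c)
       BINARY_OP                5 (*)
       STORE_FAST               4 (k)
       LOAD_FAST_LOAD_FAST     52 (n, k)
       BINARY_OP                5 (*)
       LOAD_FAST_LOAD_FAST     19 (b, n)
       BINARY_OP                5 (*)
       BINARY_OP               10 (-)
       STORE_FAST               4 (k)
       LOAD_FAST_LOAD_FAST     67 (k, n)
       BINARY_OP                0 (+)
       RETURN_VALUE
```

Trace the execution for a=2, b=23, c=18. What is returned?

280

LOAD_CONST → push 10. Stack: [10]
LOAD_FAST a → push 2. Stack: [10, 2]
BINARY_OP | → 10 | 2 = 10. Stack: [10]
LOAD_FAST a → push 2. Stack: [10, 2]
BINARY_OP * → 10 * 2 = 20. Stack: [20]
STORE_FAST n → n=20. Stack: []
LOAD_FAST_LOAD_FAST a,a → push 2,2. Stack: [2, 2]
BINARY_OP & → 2 & 2 = 2. Stack: [2]
LOAD_FAST c → push 18. Stack: [2, 18]
BINARY_OP * → 2 * 18 = 36. Stack: [36]
STORE_FAST k → k=36. Stack: []
LOAD_FAST_LOAD_FAST n,k → push 20,36. Stack: [20, 36]
BINARY_OP * → 20 * 36 = 720. Stack: [720]
LOAD_FAST_LOAD_FAST b,n → push 23,20. Stack: [720, 23, 20]
BINARY_OP * → 23 * 20 = 460. Stack: [720, 460]
BINARY_OP - → 720 - 460 = 260. Stack: [260]
STORE_FAST k → k=260. Stack: []
LOAD_FAST_LOAD_FAST k,n → push 260,20. Stack: [260, 20]
BINARY_OP + → 260 + 20 = 280. Stack: [280]
RETURN_VALUE → return 280.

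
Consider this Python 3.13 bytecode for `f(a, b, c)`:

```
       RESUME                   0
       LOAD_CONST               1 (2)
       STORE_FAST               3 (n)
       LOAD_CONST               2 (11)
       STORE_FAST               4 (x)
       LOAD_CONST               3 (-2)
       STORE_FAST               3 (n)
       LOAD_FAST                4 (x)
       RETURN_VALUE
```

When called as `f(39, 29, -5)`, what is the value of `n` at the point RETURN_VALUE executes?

-2

LOAD_CONST → push 2. Stack: [2]
STORE_FAST n → n=2. Stack: []
LOAD_CONST → push 11. Stack: [11]
STORE_FAST x → x=11. Stack: []
LOAD_CONST → push -2. Stack: [-2]
STORE_FAST n → n=-2. Stack: []
LOAD_FAST x → push 11. Stack: [11]
RETURN_VALUE → return 11.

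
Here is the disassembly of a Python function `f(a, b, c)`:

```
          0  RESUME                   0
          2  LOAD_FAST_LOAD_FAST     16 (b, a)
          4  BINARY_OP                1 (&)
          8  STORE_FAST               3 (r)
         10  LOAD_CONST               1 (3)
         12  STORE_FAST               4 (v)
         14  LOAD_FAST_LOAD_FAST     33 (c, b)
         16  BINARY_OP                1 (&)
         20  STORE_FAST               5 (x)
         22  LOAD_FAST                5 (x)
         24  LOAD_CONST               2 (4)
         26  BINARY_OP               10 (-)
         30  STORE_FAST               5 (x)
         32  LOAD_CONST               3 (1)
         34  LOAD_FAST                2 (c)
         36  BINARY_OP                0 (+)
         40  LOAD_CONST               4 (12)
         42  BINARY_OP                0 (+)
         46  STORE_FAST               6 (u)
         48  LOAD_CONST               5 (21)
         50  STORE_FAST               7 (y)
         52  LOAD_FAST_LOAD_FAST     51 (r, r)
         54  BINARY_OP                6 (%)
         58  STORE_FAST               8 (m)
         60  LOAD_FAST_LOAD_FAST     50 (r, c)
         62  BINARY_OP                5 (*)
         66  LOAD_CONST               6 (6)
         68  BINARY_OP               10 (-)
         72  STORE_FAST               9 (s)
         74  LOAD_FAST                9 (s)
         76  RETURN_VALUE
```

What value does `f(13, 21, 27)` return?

LOAD_FAST_LOAD_FAST b,a → push 21,13. Stack: [21, 13]
BINARY_OP & → 21 & 13 = 5. Stack: [5]
STORE_FAST r → r=5. Stack: []
LOAD_CONST → push 3. Stack: [3]
STORE_FAST v → v=3. Stack: []
LOAD_FAST_LOAD_FAST c,b → push 27,21. Stack: [27, 21]
BINARY_OP & → 27 & 21 = 17. Stack: [17]
STORE_FAST x → x=17. Stack: []
LOAD_FAST x → push 17. Stack: [17]
LOAD_CONST → push 4. Stack: [17, 4]
BINARY_OP - → 17 - 4 = 13. Stack: [13]
STORE_FAST x → x=13. Stack: []
LOAD_CONST → push 1. Stack: [1]
LOAD_FAST c → push 27. Stack: [1, 27]
BINARY_OP + → 1 + 27 = 28. Stack: [28]
LOAD_CONST → push 12. Stack: [28, 12]
BINARY_OP + → 28 + 12 = 40. Stack: [40]
STORE_FAST u → u=40. Stack: []
LOAD_CONST → push 21. Stack: [21]
STORE_FAST y → y=21. Stack: []
LOAD_FAST_LOAD_FAST r,r → push 5,5. Stack: [5, 5]
BINARY_OP % → 5 % 5 = 0. Stack: [0]
STORE_FAST m → m=0. Stack: []
LOAD_FAST_LOAD_FAST r,c → push 5,27. Stack: [5, 27]
BINARY_OP * → 5 * 27 = 135. Stack: [135]
LOAD_CONST → push 6. Stack: [135, 6]
BINARY_OP - → 135 - 6 = 129. Stack: [129]
STORE_FAST s → s=129. Stack: []
LOAD_FAST s → push 129. Stack: [129]
RETURN_VALUE → return 129.

129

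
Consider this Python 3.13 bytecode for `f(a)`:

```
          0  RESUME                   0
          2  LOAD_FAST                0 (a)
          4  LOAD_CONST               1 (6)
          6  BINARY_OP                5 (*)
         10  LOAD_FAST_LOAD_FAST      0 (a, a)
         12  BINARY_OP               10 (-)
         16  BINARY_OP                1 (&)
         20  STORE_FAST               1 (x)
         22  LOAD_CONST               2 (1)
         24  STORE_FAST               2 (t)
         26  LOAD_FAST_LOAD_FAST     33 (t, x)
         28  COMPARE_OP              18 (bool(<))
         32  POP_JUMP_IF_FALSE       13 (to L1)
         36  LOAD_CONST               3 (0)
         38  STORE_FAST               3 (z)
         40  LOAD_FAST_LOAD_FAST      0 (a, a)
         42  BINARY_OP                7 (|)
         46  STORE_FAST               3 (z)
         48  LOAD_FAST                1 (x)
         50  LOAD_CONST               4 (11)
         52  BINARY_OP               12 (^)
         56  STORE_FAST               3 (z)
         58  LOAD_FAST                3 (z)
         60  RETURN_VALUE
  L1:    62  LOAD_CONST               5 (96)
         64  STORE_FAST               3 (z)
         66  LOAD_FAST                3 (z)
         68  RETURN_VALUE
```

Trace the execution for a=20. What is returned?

96

LOAD_FAST a → push 20. Stack: [20]
LOAD_CONST → push 6. Stack: [20, 6]
BINARY_OP * → 20 * 6 = 120. Stack: [120]
LOAD_FAST_LOAD_FAST a,a → push 20,20. Stack: [120, 20, 20]
BINARY_OP - → 20 - 20 = 0. Stack: [120, 0]
BINARY_OP & → 120 & 0 = 0. Stack: [0]
STORE_FAST x → x=0. Stack: []
LOAD_CONST → push 1. Stack: [1]
STORE_FAST t → t=1. Stack: []
LOAD_FAST_LOAD_FAST t,x → push 1,0. Stack: [1, 0]
COMPARE_OP bool(<) → 1 vs 0 = False. Stack: [False]
POP_JUMP_IF_FALSE → pop False; jump. Stack: []
LOAD_CONST → push 96. Stack: [96]
STORE_FAST z → z=96. Stack: []
LOAD_FAST z → push 96. Stack: [96]
RETURN_VALUE → return 96.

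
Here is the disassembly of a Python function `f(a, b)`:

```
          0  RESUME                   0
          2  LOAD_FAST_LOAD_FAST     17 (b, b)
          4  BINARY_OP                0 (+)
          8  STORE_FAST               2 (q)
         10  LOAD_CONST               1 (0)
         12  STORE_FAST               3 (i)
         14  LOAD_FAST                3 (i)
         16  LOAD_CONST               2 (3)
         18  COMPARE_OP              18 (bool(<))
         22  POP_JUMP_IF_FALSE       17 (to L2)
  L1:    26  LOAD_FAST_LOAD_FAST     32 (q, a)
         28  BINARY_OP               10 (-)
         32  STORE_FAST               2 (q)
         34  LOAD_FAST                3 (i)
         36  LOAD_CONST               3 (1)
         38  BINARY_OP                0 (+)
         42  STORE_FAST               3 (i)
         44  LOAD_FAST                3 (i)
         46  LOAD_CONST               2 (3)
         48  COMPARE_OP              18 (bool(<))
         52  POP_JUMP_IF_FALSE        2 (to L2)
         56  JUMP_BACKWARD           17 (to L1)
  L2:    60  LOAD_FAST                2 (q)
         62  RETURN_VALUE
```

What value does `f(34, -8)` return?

LOAD_FAST_LOAD_FAST b,b → push -8,-8. Stack: [-8, -8]
BINARY_OP + → -8 + -8 = -16. Stack: [-16]
STORE_FAST q → q=-16. Stack: []
LOAD_CONST → push 0. Stack: [0]
STORE_FAST i → i=0. Stack: []
LOAD_FAST i → push 0. Stack: [0]
LOAD_CONST → push 3. Stack: [0, 3]
COMPARE_OP bool(<) → 0 vs 3 = True. Stack: [True]
POP_JUMP_IF_FALSE → pop True; no jump. Stack: []
LOAD_FAST_LOAD_FAST q,a → push -16,34. Stack: [-16, 34]
BINARY_OP - → -16 - 34 = -50. Stack: [-50]
STORE_FAST q → q=-50. Stack: []
LOAD_FAST i → push 0. Stack: [0]
LOAD_CONST → push 1. Stack: [0, 1]
BINARY_OP + → 0 + 1 = 1. Stack: [1]
STORE_FAST i → i=1. Stack: []
LOAD_FAST i → push 1. Stack: [1]
LOAD_CONST → push 3. Stack: [1, 3]
COMPARE_OP bool(<) → 1 vs 3 = True. Stack: [True]
POP_JUMP_IF_FALSE → pop True; no jump. Stack: []
LOAD_FAST_LOAD_FAST q,a → push -50,34. Stack: [-50, 34]
BINARY_OP - → -50 - 34 = -84. Stack: [-84]
STORE_FAST q → q=-84. Stack: []
LOAD_FAST i → push 1. Stack: [1]
LOAD_CONST → push 1. Stack: [1, 1]
BINARY_OP + → 1 + 1 = 2. Stack: [2]
STORE_FAST i → i=2. Stack: []
LOAD_FAST i → push 2. Stack: [2]
LOAD_CONST → push 3. Stack: [2, 3]
COMPARE_OP bool(<) → 2 vs 3 = True. Stack: [True]
POP_JUMP_IF_FALSE → pop True; no jump. Stack: []
LOAD_FAST_LOAD_FAST q,a → push -84,34. Stack: [-84, 34]
BINARY_OP - → -84 - 34 = -118. Stack: [-118]
STORE_FAST q → q=-118. Stack: []
LOAD_FAST i → push 2. Stack: [2]
LOAD_CONST → push 1. Stack: [2, 1]
BINARY_OP + → 2 + 1 = 3. Stack: [3]
STORE_FAST i → i=3. Stack: []
LOAD_FAST i → push 3. Stack: [3]
LOAD_CONST → push 3. Stack: [3, 3]
COMPARE_OP bool(<) → 3 vs 3 = False. Stack: [False]
POP_JUMP_IF_FALSE → pop False; jump. Stack: []
LOAD_FAST q → push -118. Stack: [-118]
RETURN_VALUE → return -118.

-118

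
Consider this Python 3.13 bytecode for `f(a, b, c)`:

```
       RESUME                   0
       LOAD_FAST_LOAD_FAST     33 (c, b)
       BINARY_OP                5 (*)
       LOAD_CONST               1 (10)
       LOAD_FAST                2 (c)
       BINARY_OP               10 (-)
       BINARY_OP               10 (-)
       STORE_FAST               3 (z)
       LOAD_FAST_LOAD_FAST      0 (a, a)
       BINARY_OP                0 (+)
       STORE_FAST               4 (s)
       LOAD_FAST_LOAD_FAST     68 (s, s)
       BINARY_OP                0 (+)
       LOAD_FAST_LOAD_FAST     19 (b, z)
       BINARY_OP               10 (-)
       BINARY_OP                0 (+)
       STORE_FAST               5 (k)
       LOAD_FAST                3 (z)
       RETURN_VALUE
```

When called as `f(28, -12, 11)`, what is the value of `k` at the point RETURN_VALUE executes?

LOAD_FAST_LOAD_FAST c,b → push 11,-12. Stack: [11, -12]
BINARY_OP * → 11 * -12 = -132. Stack: [-132]
LOAD_CONST → push 10. Stack: [-132, 10]
LOAD_FAST c → push 11. Stack: [-132, 10, 11]
BINARY_OP - → 10 - 11 = -1. Stack: [-132, -1]
BINARY_OP - → -132 - -1 = -131. Stack: [-131]
STORE_FAST z → z=-131. Stack: []
LOAD_FAST_LOAD_FAST a,a → push 28,28. Stack: [28, 28]
BINARY_OP + → 28 + 28 = 56. Stack: [56]
STORE_FAST s → s=56. Stack: []
LOAD_FAST_LOAD_FAST s,s → push 56,56. Stack: [56, 56]
BINARY_OP + → 56 + 56 = 112. Stack: [112]
LOAD_FAST_LOAD_FAST b,z → push -12,-131. Stack: [112, -12, -131]
BINARY_OP - → -12 - -131 = 119. Stack: [112, 119]
BINARY_OP + → 112 + 119 = 231. Stack: [231]
STORE_FAST k → k=231. Stack: []
LOAD_FAST z → push -131. Stack: [-131]
RETURN_VALUE → return -131.

231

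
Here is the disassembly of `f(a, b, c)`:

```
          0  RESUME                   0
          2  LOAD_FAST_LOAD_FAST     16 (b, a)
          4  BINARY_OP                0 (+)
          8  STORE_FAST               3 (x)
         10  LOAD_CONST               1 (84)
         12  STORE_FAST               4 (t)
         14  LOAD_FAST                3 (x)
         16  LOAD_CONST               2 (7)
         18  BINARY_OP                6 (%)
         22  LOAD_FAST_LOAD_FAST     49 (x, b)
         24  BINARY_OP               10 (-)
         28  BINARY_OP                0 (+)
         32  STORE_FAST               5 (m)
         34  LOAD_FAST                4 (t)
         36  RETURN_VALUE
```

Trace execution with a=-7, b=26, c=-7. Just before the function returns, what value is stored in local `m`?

-2

LOAD_FAST_LOAD_FAST b,a → push 26,-7. Stack: [26, -7]
BINARY_OP + → 26 + -7 = 19. Stack: [19]
STORE_FAST x → x=19. Stack: []
LOAD_CONST → push 84. Stack: [84]
STORE_FAST t → t=84. Stack: []
LOAD_FAST x → push 19. Stack: [19]
LOAD_CONST → push 7. Stack: [19, 7]
BINARY_OP % → 19 % 7 = 5. Stack: [5]
LOAD_FAST_LOAD_FAST x,b → push 19,26. Stack: [5, 19, 26]
BINARY_OP - → 19 - 26 = -7. Stack: [5, -7]
BINARY_OP + → 5 + -7 = -2. Stack: [-2]
STORE_FAST m → m=-2. Stack: []
LOAD_FAST t → push 84. Stack: [84]
RETURN_VALUE → return 84.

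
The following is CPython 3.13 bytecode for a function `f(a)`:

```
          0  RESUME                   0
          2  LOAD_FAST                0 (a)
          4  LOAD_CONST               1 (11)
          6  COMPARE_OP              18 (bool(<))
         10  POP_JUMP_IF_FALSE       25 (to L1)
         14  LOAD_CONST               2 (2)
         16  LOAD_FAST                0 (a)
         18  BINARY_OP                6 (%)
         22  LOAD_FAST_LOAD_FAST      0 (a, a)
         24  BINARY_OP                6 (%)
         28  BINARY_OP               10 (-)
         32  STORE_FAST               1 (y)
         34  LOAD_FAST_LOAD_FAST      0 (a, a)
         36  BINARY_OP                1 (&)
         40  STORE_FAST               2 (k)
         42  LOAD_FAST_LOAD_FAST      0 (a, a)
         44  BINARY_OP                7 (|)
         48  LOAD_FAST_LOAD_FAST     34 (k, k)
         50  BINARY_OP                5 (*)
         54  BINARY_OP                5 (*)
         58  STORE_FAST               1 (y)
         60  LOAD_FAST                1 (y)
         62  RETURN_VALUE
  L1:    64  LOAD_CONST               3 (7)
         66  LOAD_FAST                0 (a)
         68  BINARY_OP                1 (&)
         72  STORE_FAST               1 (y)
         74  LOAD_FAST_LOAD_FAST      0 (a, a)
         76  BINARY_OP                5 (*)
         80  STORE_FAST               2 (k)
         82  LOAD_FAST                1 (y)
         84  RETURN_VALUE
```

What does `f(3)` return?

27

LOAD_FAST a → push 3. Stack: [3]
LOAD_CONST → push 11. Stack: [3, 11]
COMPARE_OP bool(<) → 3 vs 11 = True. Stack: [True]
POP_JUMP_IF_FALSE → pop True; no jump. Stack: []
LOAD_CONST → push 2. Stack: [2]
LOAD_FAST a → push 3. Stack: [2, 3]
BINARY_OP % → 2 % 3 = 2. Stack: [2]
LOAD_FAST_LOAD_FAST a,a → push 3,3. Stack: [2, 3, 3]
BINARY_OP % → 3 % 3 = 0. Stack: [2, 0]
BINARY_OP - → 2 - 0 = 2. Stack: [2]
STORE_FAST y → y=2. Stack: []
LOAD_FAST_LOAD_FAST a,a → push 3,3. Stack: [3, 3]
BINARY_OP & → 3 & 3 = 3. Stack: [3]
STORE_FAST k → k=3. Stack: []
LOAD_FAST_LOAD_FAST a,a → push 3,3. Stack: [3, 3]
BINARY_OP | → 3 | 3 = 3. Stack: [3]
LOAD_FAST_LOAD_FAST k,k → push 3,3. Stack: [3, 3, 3]
BINARY_OP * → 3 * 3 = 9. Stack: [3, 9]
BINARY_OP * → 3 * 9 = 27. Stack: [27]
STORE_FAST y → y=27. Stack: []
LOAD_FAST y → push 27. Stack: [27]
RETURN_VALUE → return 27.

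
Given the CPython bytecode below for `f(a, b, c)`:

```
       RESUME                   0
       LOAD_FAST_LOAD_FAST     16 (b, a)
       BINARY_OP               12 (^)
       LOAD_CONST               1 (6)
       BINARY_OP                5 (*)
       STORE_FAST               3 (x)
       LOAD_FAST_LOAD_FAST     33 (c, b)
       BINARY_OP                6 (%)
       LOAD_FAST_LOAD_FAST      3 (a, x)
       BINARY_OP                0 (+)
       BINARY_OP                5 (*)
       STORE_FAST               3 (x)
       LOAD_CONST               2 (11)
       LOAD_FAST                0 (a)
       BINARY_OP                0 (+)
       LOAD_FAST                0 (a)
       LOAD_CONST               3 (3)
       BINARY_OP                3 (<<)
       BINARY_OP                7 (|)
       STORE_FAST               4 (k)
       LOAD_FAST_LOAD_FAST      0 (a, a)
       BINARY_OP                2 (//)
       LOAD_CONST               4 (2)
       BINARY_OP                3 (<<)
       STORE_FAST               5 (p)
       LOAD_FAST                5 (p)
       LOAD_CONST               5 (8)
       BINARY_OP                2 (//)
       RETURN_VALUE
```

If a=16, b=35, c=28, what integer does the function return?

LOAD_FAST_LOAD_FAST b,a → push 35,16. Stack: [35, 16]
BINARY_OP ^ → 35 ^ 16 = 51. Stack: [51]
LOAD_CONST → push 6. Stack: [51, 6]
BINARY_OP * → 51 * 6 = 306. Stack: [306]
STORE_FAST x → x=306. Stack: []
LOAD_FAST_LOAD_FAST c,b → push 28,35. Stack: [28, 35]
BINARY_OP % → 28 % 35 = 28. Stack: [28]
LOAD_FAST_LOAD_FAST a,x → push 16,306. Stack: [28, 16, 306]
BINARY_OP + → 16 + 306 = 322. Stack: [28, 322]
BINARY_OP * → 28 * 322 = 9016. Stack: [9016]
STORE_FAST x → x=9016. Stack: []
LOAD_CONST → push 11. Stack: [11]
LOAD_FAST a → push 16. Stack: [11, 16]
BINARY_OP + → 11 + 16 = 27. Stack: [27]
LOAD_FAST a → push 16. Stack: [27, 16]
LOAD_CONST → push 3. Stack: [27, 16, 3]
BINARY_OP << → 16 << 3 = 128. Stack: [27, 128]
BINARY_OP | → 27 | 128 = 155. Stack: [155]
STORE_FAST k → k=155. Stack: []
LOAD_FAST_LOAD_FAST a,a → push 16,16. Stack: [16, 16]
BINARY_OP // → 16 // 16 = 1. Stack: [1]
LOAD_CONST → push 2. Stack: [1, 2]
BINARY_OP << → 1 << 2 = 4. Stack: [4]
STORE_FAST p → p=4. Stack: []
LOAD_FAST p → push 4. Stack: [4]
LOAD_CONST → push 8. Stack: [4, 8]
BINARY_OP // → 4 // 8 = 0. Stack: [0]
RETURN_VALUE → return 0.

0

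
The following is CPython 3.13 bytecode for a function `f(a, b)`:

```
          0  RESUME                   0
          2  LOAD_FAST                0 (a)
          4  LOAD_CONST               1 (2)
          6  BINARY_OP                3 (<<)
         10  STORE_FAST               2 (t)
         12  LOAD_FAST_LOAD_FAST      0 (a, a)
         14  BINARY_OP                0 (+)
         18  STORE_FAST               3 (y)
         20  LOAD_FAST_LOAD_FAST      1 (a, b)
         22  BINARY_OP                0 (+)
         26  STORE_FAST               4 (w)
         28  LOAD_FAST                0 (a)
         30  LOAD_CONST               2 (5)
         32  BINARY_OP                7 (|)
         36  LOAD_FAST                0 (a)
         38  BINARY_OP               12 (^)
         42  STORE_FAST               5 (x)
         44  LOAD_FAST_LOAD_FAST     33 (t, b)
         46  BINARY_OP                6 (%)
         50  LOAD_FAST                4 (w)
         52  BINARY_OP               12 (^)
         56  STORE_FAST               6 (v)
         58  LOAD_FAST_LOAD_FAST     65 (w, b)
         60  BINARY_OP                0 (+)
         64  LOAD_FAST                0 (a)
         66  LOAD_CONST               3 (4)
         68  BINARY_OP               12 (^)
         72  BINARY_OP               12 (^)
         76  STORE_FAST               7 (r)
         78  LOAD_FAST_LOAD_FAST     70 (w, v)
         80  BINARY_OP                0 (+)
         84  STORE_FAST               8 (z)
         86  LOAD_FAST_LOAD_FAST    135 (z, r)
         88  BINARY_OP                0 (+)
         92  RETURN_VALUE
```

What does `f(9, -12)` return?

-10

LOAD_FAST a → push 9. Stack: [9]
LOAD_CONST → push 2. Stack: [9, 2]
BINARY_OP << → 9 << 2 = 36. Stack: [36]
STORE_FAST t → t=36. Stack: []
LOAD_FAST_LOAD_FAST a,a → push 9,9. Stack: [9, 9]
BINARY_OP + → 9 + 9 = 18. Stack: [18]
STORE_FAST y → y=18. Stack: []
LOAD_FAST_LOAD_FAST a,b → push 9,-12. Stack: [9, -12]
BINARY_OP + → 9 + -12 = -3. Stack: [-3]
STORE_FAST w → w=-3. Stack: []
LOAD_FAST a → push 9. Stack: [9]
LOAD_CONST → push 5. Stack: [9, 5]
BINARY_OP | → 9 | 5 = 13. Stack: [13]
LOAD_FAST a → push 9. Stack: [13, 9]
BINARY_OP ^ → 13 ^ 9 = 4. Stack: [4]
STORE_FAST x → x=4. Stack: []
LOAD_FAST_LOAD_FAST t,b → push 36,-12. Stack: [36, -12]
BINARY_OP % → 36 % -12 = 0. Stack: [0]
LOAD_FAST w → push -3. Stack: [0, -3]
BINARY_OP ^ → 0 ^ -3 = -3. Stack: [-3]
STORE_FAST v → v=-3. Stack: []
LOAD_FAST_LOAD_FAST w,b → push -3,-12. Stack: [-3, -12]
BINARY_OP + → -3 + -12 = -15. Stack: [-15]
LOAD_FAST a → push 9. Stack: [-15, 9]
LOAD_CONST → push 4. Stack: [-15, 9, 4]
BINARY_OP ^ → 9 ^ 4 = 13. Stack: [-15, 13]
BINARY_OP ^ → -15 ^ 13 = -4. Stack: [-4]
STORE_FAST r → r=-4. Stack: []
LOAD_FAST_LOAD_FAST w,v → push -3,-3. Stack: [-3, -3]
BINARY_OP + → -3 + -3 = -6. Stack: [-6]
STORE_FAST z → z=-6. Stack: []
LOAD_FAST_LOAD_FAST z,r → push -6,-4. Stack: [-6, -4]
BINARY_OP + → -6 + -4 = -10. Stack: [-10]
RETURN_VALUE → return -10.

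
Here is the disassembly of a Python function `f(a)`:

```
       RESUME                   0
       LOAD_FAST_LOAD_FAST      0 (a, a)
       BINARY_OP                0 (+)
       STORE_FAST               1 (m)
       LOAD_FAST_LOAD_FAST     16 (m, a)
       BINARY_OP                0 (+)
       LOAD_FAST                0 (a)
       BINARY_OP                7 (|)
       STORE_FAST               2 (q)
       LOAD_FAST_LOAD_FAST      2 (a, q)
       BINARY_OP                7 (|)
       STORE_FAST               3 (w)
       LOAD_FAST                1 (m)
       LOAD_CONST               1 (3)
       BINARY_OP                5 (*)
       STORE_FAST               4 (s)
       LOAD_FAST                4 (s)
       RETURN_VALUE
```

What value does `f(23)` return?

LOAD_FAST_LOAD_FAST a,a → push 23,23. Stack: [23, 23]
BINARY_OP + → 23 + 23 = 46. Stack: [46]
STORE_FAST m → m=46. Stack: []
LOAD_FAST_LOAD_FAST m,a → push 46,23. Stack: [46, 23]
BINARY_OP + → 46 + 23 = 69. Stack: [69]
LOAD_FAST a → push 23. Stack: [69, 23]
BINARY_OP | → 69 | 23 = 87. Stack: [87]
STORE_FAST q → q=87. Stack: []
LOAD_FAST_LOAD_FAST a,q → push 23,87. Stack: [23, 87]
BINARY_OP | → 23 | 87 = 87. Stack: [87]
STORE_FAST w → w=87. Stack: []
LOAD_FAST m → push 46. Stack: [46]
LOAD_CONST → push 3. Stack: [46, 3]
BINARY_OP * → 46 * 3 = 138. Stack: [138]
STORE_FAST s → s=138. Stack: []
LOAD_FAST s → push 138. Stack: [138]
RETURN_VALUE → return 138.

138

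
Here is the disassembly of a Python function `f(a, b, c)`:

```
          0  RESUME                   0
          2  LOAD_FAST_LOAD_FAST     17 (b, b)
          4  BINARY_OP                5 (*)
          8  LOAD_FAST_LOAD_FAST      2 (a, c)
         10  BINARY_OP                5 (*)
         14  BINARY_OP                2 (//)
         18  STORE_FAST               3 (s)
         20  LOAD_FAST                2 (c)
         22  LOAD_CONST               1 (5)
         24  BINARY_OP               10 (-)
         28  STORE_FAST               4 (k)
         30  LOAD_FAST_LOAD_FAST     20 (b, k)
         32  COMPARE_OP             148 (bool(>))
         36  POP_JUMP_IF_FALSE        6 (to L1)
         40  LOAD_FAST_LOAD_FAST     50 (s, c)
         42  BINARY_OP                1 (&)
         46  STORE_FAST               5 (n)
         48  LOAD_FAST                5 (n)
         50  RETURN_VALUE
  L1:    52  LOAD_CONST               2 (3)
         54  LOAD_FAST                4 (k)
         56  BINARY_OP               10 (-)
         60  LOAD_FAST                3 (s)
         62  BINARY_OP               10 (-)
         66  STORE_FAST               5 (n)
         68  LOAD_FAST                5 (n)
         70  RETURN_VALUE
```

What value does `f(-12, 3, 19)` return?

LOAD_FAST_LOAD_FAST b,b → push 3,3. Stack: [3, 3]
BINARY_OP * → 3 * 3 = 9. Stack: [9]
LOAD_FAST_LOAD_FAST a,c → push -12,19. Stack: [9, -12, 19]
BINARY_OP * → -12 * 19 = -228. Stack: [9, -228]
BINARY_OP // → 9 // -228 = -1. Stack: [-1]
STORE_FAST s → s=-1. Stack: []
LOAD_FAST c → push 19. Stack: [19]
LOAD_CONST → push 5. Stack: [19, 5]
BINARY_OP - → 19 - 5 = 14. Stack: [14]
STORE_FAST k → k=14. Stack: []
LOAD_FAST_LOAD_FAST b,k → push 3,14. Stack: [3, 14]
COMPARE_OP bool(>) → 3 vs 14 = False. Stack: [False]
POP_JUMP_IF_FALSE → pop False; jump. Stack: []
LOAD_CONST → push 3. Stack: [3]
LOAD_FAST k → push 14. Stack: [3, 14]
BINARY_OP - → 3 - 14 = -11. Stack: [-11]
LOAD_FAST s → push -1. Stack: [-11, -1]
BINARY_OP - → -11 - -1 = -10. Stack: [-10]
STORE_FAST n → n=-10. Stack: []
LOAD_FAST n → push -10. Stack: [-10]
RETURN_VALUE → return -10.

-10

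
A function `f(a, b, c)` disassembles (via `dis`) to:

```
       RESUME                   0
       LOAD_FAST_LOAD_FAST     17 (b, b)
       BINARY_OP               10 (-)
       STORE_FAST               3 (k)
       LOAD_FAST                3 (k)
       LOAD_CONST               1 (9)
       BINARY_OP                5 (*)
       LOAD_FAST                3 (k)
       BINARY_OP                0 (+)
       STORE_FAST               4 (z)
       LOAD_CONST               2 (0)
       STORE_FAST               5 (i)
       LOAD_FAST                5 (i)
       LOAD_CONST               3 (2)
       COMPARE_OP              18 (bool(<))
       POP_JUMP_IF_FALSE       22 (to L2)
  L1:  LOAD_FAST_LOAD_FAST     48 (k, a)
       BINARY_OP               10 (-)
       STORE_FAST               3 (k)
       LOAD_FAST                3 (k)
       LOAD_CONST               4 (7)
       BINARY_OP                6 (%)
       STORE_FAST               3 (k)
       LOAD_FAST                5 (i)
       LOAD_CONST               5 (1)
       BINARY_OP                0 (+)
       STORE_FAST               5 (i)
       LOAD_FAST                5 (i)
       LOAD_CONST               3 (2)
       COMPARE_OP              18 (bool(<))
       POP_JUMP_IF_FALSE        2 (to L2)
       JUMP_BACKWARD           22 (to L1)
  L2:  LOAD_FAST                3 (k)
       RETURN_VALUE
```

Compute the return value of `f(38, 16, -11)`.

LOAD_FAST_LOAD_FAST b,b → push 16,16. Stack: [16, 16]
BINARY_OP - → 16 - 16 = 0. Stack: [0]
STORE_FAST k → k=0. Stack: []
LOAD_FAST k → push 0. Stack: [0]
LOAD_CONST → push 9. Stack: [0, 9]
BINARY_OP * → 0 * 9 = 0. Stack: [0]
LOAD_FAST k → push 0. Stack: [0, 0]
BINARY_OP + → 0 + 0 = 0. Stack: [0]
STORE_FAST z → z=0. Stack: []
LOAD_CONST → push 0. Stack: [0]
STORE_FAST i → i=0. Stack: []
LOAD_FAST i → push 0. Stack: [0]
LOAD_CONST → push 2. Stack: [0, 2]
COMPARE_OP bool(<) → 0 vs 2 = True. Stack: [True]
POP_JUMP_IF_FALSE → pop True; no jump. Stack: []
LOAD_FAST_LOAD_FAST k,a → push 0,38. Stack: [0, 38]
BINARY_OP - → 0 - 38 = -38. Stack: [-38]
STORE_FAST k → k=-38. Stack: []
LOAD_FAST k → push -38. Stack: [-38]
LOAD_CONST → push 7. Stack: [-38, 7]
BINARY_OP % → -38 % 7 = 4. Stack: [4]
STORE_FAST k → k=4. Stack: []
LOAD_FAST i → push 0. Stack: [0]
LOAD_CONST → push 1. Stack: [0, 1]
BINARY_OP + → 0 + 1 = 1. Stack: [1]
STORE_FAST i → i=1. Stack: []
LOAD_FAST i → push 1. Stack: [1]
LOAD_CONST → push 2. Stack: [1, 2]
COMPARE_OP bool(<) → 1 vs 2 = True. Stack: [True]
POP_JUMP_IF_FALSE → pop True; no jump. Stack: []
LOAD_FAST_LOAD_FAST k,a → push 4,38. Stack: [4, 38]
BINARY_OP - → 4 - 38 = -34. Stack: [-34]
STORE_FAST k → k=-34. Stack: []
LOAD_FAST k → push -34. Stack: [-34]
LOAD_CONST → push 7. Stack: [-34, 7]
BINARY_OP % → -34 % 7 = 1. Stack: [1]
STORE_FAST k → k=1. Stack: []
LOAD_FAST i → push 1. Stack: [1]
LOAD_CONST → push 1. Stack: [1, 1]
BINARY_OP + → 1 + 1 = 2. Stack: [2]
STORE_FAST i → i=2. Stack: []
LOAD_FAST i → push 2. Stack: [2]
LOAD_CONST → push 2. Stack: [2, 2]
COMPARE_OP bool(<) → 2 vs 2 = False. Stack: [False]
POP_JUMP_IF_FALSE → pop False; jump. Stack: []
LOAD_FAST k → push 1. Stack: [1]
RETURN_VALUE → return 1.

1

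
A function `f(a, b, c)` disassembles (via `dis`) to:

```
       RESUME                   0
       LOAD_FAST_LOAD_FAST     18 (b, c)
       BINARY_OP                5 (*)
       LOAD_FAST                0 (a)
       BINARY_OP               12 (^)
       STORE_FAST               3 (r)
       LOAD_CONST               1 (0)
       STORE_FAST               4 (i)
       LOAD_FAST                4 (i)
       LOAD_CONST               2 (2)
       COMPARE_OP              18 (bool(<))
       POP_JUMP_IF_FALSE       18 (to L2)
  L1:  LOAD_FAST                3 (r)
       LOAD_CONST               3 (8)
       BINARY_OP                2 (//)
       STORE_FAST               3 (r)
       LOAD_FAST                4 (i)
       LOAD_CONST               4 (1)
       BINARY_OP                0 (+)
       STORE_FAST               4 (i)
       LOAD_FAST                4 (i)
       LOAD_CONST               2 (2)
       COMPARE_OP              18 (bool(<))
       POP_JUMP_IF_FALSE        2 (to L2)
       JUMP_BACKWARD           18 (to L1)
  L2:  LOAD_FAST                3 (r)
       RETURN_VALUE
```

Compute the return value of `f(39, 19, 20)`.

5

LOAD_FAST_LOAD_FAST b,c → push 19,20. Stack: [19, 20]
BINARY_OP * → 19 * 20 = 380. Stack: [380]
LOAD_FAST a → push 39. Stack: [380, 39]
BINARY_OP ^ → 380 ^ 39 = 347. Stack: [347]
STORE_FAST r → r=347. Stack: []
LOAD_CONST → push 0. Stack: [0]
STORE_FAST i → i=0. Stack: []
LOAD_FAST i → push 0. Stack: [0]
LOAD_CONST → push 2. Stack: [0, 2]
COMPARE_OP bool(<) → 0 vs 2 = True. Stack: [True]
POP_JUMP_IF_FALSE → pop True; no jump. Stack: []
LOAD_FAST r → push 347. Stack: [347]
LOAD_CONST → push 8. Stack: [347, 8]
BINARY_OP // → 347 // 8 = 43. Stack: [43]
STORE_FAST r → r=43. Stack: []
LOAD_FAST i → push 0. Stack: [0]
LOAD_CONST → push 1. Stack: [0, 1]
BINARY_OP + → 0 + 1 = 1. Stack: [1]
STORE_FAST i → i=1. Stack: []
LOAD_FAST i → push 1. Stack: [1]
LOAD_CONST → push 2. Stack: [1, 2]
COMPARE_OP bool(<) → 1 vs 2 = True. Stack: [True]
POP_JUMP_IF_FALSE → pop True; no jump. Stack: []
LOAD_FAST r → push 43. Stack: [43]
LOAD_CONST → push 8. Stack: [43, 8]
BINARY_OP // → 43 // 8 = 5. Stack: [5]
STORE_FAST r → r=5. Stack: []
LOAD_FAST i → push 1. Stack: [1]
LOAD_CONST → push 1. Stack: [1, 1]
BINARY_OP + → 1 + 1 = 2. Stack: [2]
STORE_FAST i → i=2. Stack: []
LOAD_FAST i → push 2. Stack: [2]
LOAD_CONST → push 2. Stack: [2, 2]
COMPARE_OP bool(<) → 2 vs 2 = False. Stack: [False]
POP_JUMP_IF_FALSE → pop False; jump. Stack: []
LOAD_FAST r → push 5. Stack: [5]
RETURN_VALUE → return 5.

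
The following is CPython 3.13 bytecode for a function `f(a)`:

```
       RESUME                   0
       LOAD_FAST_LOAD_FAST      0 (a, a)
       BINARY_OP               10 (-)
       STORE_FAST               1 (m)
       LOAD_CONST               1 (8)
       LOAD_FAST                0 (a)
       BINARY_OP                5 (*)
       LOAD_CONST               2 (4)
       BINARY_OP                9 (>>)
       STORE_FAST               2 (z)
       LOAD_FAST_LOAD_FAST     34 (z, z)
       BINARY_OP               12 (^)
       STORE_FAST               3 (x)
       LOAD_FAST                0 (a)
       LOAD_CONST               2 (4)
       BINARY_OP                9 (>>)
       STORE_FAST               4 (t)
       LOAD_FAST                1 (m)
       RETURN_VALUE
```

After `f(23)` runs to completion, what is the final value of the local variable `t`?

1

LOAD_FAST_LOAD_FAST a,a → push 23,23. Stack: [23, 23]
BINARY_OP - → 23 - 23 = 0. Stack: [0]
STORE_FAST m → m=0. Stack: []
LOAD_CONST → push 8. Stack: [8]
LOAD_FAST a → push 23. Stack: [8, 23]
BINARY_OP * → 8 * 23 = 184. Stack: [184]
LOAD_CONST → push 4. Stack: [184, 4]
BINARY_OP >> → 184 >> 4 = 11. Stack: [11]
STORE_FAST z → z=11. Stack: []
LOAD_FAST_LOAD_FAST z,z → push 11,11. Stack: [11, 11]
BINARY_OP ^ → 11 ^ 11 = 0. Stack: [0]
STORE_FAST x → x=0. Stack: []
LOAD_FAST a → push 23. Stack: [23]
LOAD_CONST → push 4. Stack: [23, 4]
BINARY_OP >> → 23 >> 4 = 1. Stack: [1]
STORE_FAST t → t=1. Stack: []
LOAD_FAST m → push 0. Stack: [0]
RETURN_VALUE → return 0.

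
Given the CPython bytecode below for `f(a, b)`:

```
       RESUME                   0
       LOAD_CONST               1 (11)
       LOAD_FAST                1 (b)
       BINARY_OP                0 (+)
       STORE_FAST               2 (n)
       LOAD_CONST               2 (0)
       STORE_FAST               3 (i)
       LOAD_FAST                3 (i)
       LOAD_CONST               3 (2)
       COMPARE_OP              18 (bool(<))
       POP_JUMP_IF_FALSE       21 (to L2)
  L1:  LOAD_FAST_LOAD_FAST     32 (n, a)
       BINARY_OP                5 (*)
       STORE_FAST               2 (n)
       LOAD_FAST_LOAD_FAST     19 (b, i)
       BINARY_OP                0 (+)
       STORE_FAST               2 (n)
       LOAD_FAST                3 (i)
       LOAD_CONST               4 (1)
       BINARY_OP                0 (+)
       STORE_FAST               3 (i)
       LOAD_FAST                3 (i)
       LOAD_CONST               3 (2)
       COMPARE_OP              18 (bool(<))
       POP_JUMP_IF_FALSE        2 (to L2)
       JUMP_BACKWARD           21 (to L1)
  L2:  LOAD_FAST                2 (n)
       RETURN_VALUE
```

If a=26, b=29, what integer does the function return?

30

LOAD_CONST → push 11. Stack: [11]
LOAD_FAST b → push 29. Stack: [11, 29]
BINARY_OP + → 11 + 29 = 40. Stack: [40]
STORE_FAST n → n=40. Stack: []
LOAD_CONST → push 0. Stack: [0]
STORE_FAST i → i=0. Stack: []
LOAD_FAST i → push 0. Stack: [0]
LOAD_CONST → push 2. Stack: [0, 2]
COMPARE_OP bool(<) → 0 vs 2 = True. Stack: [True]
POP_JUMP_IF_FALSE → pop True; no jump. Stack: []
LOAD_FAST_LOAD_FAST n,a → push 40,26. Stack: [40, 26]
BINARY_OP * → 40 * 26 = 1040. Stack: [1040]
STORE_FAST n → n=1040. Stack: []
LOAD_FAST_LOAD_FAST b,i → push 29,0. Stack: [29, 0]
BINARY_OP + → 29 + 0 = 29. Stack: [29]
STORE_FAST n → n=29. Stack: []
LOAD_FAST i → push 0. Stack: [0]
LOAD_CONST → push 1. Stack: [0, 1]
BINARY_OP + → 0 + 1 = 1. Stack: [1]
STORE_FAST i → i=1. Stack: []
LOAD_FAST i → push 1. Stack: [1]
LOAD_CONST → push 2. Stack: [1, 2]
COMPARE_OP bool(<) → 1 vs 2 = True. Stack: [True]
POP_JUMP_IF_FALSE → pop True; no jump. Stack: []
LOAD_FAST_LOAD_FAST n,a → push 29,26. Stack: [29, 26]
BINARY_OP * → 29 * 26 = 754. Stack: [754]
STORE_FAST n → n=754. Stack: []
LOAD_FAST_LOAD_FAST b,i → push 29,1. Stack: [29, 1]
BINARY_OP + → 29 + 1 = 30. Stack: [30]
STORE_FAST n → n=30. Stack: []
LOAD_FAST i → push 1. Stack: [1]
LOAD_CONST → push 1. Stack: [1, 1]
BINARY_OP + → 1 + 1 = 2. Stack: [2]
STORE_FAST i → i=2. Stack: []
LOAD_FAST i → push 2. Stack: [2]
LOAD_CONST → push 2. Stack: [2, 2]
COMPARE_OP bool(<) → 2 vs 2 = False. Stack: [False]
POP_JUMP_IF_FALSE → pop False; jump. Stack: []
LOAD_FAST n → push 30. Stack: [30]
RETURN_VALUE → return 30.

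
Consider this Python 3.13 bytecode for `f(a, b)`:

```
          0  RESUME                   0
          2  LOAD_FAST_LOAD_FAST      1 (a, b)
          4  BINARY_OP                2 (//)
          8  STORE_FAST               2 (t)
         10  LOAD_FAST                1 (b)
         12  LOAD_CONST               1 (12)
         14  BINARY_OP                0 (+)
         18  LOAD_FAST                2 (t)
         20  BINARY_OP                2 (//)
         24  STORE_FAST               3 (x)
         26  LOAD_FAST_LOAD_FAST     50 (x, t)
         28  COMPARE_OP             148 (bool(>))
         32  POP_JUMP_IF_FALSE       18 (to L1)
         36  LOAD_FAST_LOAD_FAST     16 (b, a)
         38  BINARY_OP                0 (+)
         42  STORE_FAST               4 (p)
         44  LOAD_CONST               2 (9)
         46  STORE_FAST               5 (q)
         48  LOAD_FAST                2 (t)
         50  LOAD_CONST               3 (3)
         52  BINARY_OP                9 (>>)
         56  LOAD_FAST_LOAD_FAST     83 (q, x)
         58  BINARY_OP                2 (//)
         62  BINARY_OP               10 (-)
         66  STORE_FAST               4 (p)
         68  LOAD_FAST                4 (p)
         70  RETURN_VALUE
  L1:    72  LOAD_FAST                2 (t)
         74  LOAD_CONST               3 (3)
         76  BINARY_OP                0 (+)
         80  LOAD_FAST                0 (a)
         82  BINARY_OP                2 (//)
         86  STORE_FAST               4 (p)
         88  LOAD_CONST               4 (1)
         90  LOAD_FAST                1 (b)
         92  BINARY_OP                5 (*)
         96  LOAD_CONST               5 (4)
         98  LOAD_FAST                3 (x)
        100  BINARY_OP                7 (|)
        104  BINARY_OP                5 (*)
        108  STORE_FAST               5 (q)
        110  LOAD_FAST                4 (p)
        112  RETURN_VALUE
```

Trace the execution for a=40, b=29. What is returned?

LOAD_FAST_LOAD_FAST a,b → push 40,29. Stack: [40, 29]
BINARY_OP // → 40 // 29 = 1. Stack: [1]
STORE_FAST t → t=1. Stack: []
LOAD_FAST b → push 29. Stack: [29]
LOAD_CONST → push 12. Stack: [29, 12]
BINARY_OP + → 29 + 12 = 41. Stack: [41]
LOAD_FAST t → push 1. Stack: [41, 1]
BINARY_OP // → 41 // 1 = 41. Stack: [41]
STORE_FAST x → x=41. Stack: []
LOAD_FAST_LOAD_FAST x,t → push 41,1. Stack: [41, 1]
COMPARE_OP bool(>) → 41 vs 1 = True. Stack: [True]
POP_JUMP_IF_FALSE → pop True; no jump. Stack: []
LOAD_FAST_LOAD_FAST b,a → push 29,40. Stack: [29, 40]
BINARY_OP + → 29 + 40 = 69. Stack: [69]
STORE_FAST p → p=69. Stack: []
LOAD_CONST → push 9. Stack: [9]
STORE_FAST q → q=9. Stack: []
LOAD_FAST t → push 1. Stack: [1]
LOAD_CONST → push 3. Stack: [1, 3]
BINARY_OP >> → 1 >> 3 = 0. Stack: [0]
LOAD_FAST_LOAD_FAST q,x → push 9,41. Stack: [0, 9, 41]
BINARY_OP // → 9 // 41 = 0. Stack: [0, 0]
BINARY_OP - → 0 - 0 = 0. Stack: [0]
STORE_FAST p → p=0. Stack: []
LOAD_FAST p → push 0. Stack: [0]
RETURN_VALUE → return 0.

0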